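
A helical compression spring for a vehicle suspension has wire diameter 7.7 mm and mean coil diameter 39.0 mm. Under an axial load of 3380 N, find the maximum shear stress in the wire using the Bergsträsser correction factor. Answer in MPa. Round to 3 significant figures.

948 MPa

Spring index C = D/d = 39.0/7.7 = 5.0649
K_B = (4C+2)/(4C−3) = 22.260/17.260 = 1.2897
τ₀ = 8FD/(πd³) = 8·3380·39.0/(π·7.7³) = 1.05456e+06/1434.2 = 735.27 MPa
τ_max = K·τ₀ = 1.2897 × 735.27 = 948.28 MPa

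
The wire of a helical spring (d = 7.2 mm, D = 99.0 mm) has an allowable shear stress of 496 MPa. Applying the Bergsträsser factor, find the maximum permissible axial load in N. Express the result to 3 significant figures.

C = D/d = 99.0/7.2 = 13.7500
K_B = (4C+2)/(4C−3) = 57.000/52.000 = 1.0962
τ_max = K·8FD/(πd³) → F_max = τ_allow·πd³/(8DK)
F_max = 496·π·7.2³/(8·99.0·1.0962) = 5.8161e+05/868.15 = 669.93 N

670 N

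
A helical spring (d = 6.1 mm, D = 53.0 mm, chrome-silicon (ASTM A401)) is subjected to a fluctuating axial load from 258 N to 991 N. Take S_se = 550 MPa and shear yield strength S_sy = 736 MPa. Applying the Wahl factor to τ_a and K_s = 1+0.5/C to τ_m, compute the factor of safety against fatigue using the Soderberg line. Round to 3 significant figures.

C = D/d = 53.0/6.1 = 8.6885; K_W = (4C−1)/(4C−4)+0.615/C = 1.1683; K_s = 1+0.5/C = 1.0575
F_a = (F_max−F_min)/2 = 366.5 N; F_m = (F_max+F_min)/2 = 624.5 N
τ_a = K_W·8F_aD/(πd³) = 1.1683 × 217.92 = 254.6 MPa
τ_m = K_s·8F_mD/(πd³) = 1.0575 × 371.33 = 392.7 MPa
Soderberg: 1/n_f = τ_a/S_se + τ_m/S_sy = 254.6/550 + 392.7/736 = 0.46292 + 0.53356 = 0.99647
n_f = 1/0.99647 = 1.004

1.00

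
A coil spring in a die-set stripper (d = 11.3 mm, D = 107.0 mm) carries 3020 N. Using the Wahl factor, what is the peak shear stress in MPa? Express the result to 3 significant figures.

658 MPa

Spring index C = D/d = 107.0/11.3 = 9.4690
K_W = (4C−1)/(4C−4) + 0.615/C = 36.876/33.876 + 0.0649 = 1.1535
τ₀ = 8FD/(πd³) = 8·3020·107.0/(π·11.3³) = 2.58512e+06/4533 = 570.29 MPa
τ_max = K·τ₀ = 1.1535 × 570.29 = 657.83 MPa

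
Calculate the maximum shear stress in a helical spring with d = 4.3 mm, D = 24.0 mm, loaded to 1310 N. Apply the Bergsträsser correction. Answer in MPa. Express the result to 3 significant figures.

Spring index C = D/d = 24.0/4.3 = 5.5814
K_B = (4C+2)/(4C−3) = 24.326/19.326 = 1.2587
τ₀ = 8FD/(πd³) = 8·1310·24.0/(π·4.3³) = 251520/249.78 = 1007 MPa
τ_max = K·τ₀ = 1.2587 × 1007 = 1267.5 MPa

1270 MPa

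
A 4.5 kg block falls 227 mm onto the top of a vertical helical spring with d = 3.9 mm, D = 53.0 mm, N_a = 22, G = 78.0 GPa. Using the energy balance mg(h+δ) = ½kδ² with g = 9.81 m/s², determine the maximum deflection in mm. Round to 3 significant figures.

k = Gd⁴/(8D³N_a) = (78.0×10³)(3.9⁴)/(8·53.0³·22) = 0.68867 N/mm
W = mg = 4.5 × 9.81 = 44.145 N
½kδ² − Wδ − Wh = 0 → δ = (W + √(W² + 2kWh))/k
δ = (44.145 + √(1948.8 + 13802.3))/0.68867 = (44.145 + 125.5)/0.68867 = 246.34 mm

246 mm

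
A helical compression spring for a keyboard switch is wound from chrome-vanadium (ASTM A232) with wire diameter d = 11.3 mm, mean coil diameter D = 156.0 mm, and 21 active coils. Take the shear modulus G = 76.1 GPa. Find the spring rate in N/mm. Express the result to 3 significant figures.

1.95 N/mm

k = Gd⁴/(8D³N_a) = (76.1×10³ × 11.3⁴) / (8 × 156.0³ × 21)
  = 1.24079e+09 / 6.37798e+08 = 1.9454 N/mm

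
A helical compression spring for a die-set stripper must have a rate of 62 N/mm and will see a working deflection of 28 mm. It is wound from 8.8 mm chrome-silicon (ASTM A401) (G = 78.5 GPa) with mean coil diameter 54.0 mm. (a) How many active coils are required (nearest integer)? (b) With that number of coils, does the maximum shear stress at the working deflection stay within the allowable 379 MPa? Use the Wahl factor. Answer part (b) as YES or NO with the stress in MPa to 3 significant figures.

N_a = Gd⁴/(8D³k) = (78.5×10³)(8.8⁴)/(8·54.0³·62) = 6.028 → N_a = 6
Actual rate k = Gd⁴/(8D³·6) = 62.284 N/mm
Working load F = kδ = 62.284·28 = 1744 N
C = 54.0/8.8 = 6.1364; K_W = (4C−1)/(4C−4)+0.615/C = 1.2462
τ_max = K_W·8FD/(πd³) = 1.2462·351.9 = 438.55 MPa
τ_max > 379 MPa → exceeds allowable

(a) 6 coils; (b) NO, τ_max = 439 MPa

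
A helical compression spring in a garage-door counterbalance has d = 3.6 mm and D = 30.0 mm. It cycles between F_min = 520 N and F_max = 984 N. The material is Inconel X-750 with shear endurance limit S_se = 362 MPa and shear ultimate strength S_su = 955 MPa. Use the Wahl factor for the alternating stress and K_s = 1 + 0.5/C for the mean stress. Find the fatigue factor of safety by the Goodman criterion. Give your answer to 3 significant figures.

C = D/d = 30.0/3.6 = 8.3333; K_W = (4C−1)/(4C−4)+0.615/C = 1.1761; K_s = 1+0.5/C = 1.0600
F_a = (F_max−F_min)/2 = 232 N; F_m = (F_max+F_min)/2 = 752 N
τ_a = K_W·8F_aD/(πd³) = 1.1761 × 379.88 = 446.76 MPa
τ_m = K_s·8F_mD/(πd³) = 1.0600 × 1231.3 = 1305.2 MPa
Goodman: 1/n_f = τ_a/S_se + τ_m/S_su = 446.76/362 + 1305.2/955 = 1.23415 + 1.36670 = 2.6009
n_f = 1/2.6009 = 0.3845

0.384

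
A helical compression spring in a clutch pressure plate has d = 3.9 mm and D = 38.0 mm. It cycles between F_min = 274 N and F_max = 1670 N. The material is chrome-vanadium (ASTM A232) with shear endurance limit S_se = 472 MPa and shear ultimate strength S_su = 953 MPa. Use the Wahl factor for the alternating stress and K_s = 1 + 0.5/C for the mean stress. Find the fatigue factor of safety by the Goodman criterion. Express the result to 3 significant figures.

0.221

C = D/d = 38.0/3.9 = 9.7436; K_W = (4C−1)/(4C−4)+0.615/C = 1.1489; K_s = 1+0.5/C = 1.0513
F_a = (F_max−F_min)/2 = 698 N; F_m = (F_max+F_min)/2 = 972 N
τ_a = K_W·8F_aD/(πd³) = 1.1489 × 1138.6 = 1308.2 MPa
τ_m = K_s·8F_mD/(πd³) = 1.0513 × 1585.6 = 1667 MPa
Goodman: 1/n_f = τ_a/S_se + τ_m/S_su = 1308.2/472 + 1667/953 = 2.77156 + 1.74919 = 4.5207
n_f = 1/4.5207 = 0.2212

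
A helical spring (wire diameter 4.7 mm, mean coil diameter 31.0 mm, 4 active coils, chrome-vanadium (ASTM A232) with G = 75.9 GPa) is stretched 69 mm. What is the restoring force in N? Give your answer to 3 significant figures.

k = Gd⁴/(8D³N_a) = (75.9×10³)(4.7⁴)/(8·31.0³·4) = 38.851 N/mm
F = k·δ = 38.851 × 69 = 2680.7 N

2680 N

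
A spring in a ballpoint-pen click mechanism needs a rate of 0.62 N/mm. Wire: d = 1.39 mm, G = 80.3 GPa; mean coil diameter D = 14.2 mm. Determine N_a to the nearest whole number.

21

N_a = Gd⁴/(8D³k) = (80.3×10³ × 1.39⁴)/(8 × 14.2³ × 0.62)
    = 299761 / 14201.9 = 21.11 → 21 coils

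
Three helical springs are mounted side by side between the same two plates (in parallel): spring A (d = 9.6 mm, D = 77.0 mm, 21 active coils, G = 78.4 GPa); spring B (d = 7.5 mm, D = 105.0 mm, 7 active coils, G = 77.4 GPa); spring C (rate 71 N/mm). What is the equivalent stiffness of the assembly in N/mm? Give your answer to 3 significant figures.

83.5 N/mm

k_A = Gd⁴/(8D³N_a) = (78.4×10³)(9.6⁴)/(8·77.0³·21) = 8.682 N/mm
k_B = Gd⁴/(8D³N_a) = (77.4×10³)(7.5⁴)/(8·105.0³·7) = 3.7777 N/mm
Parallel: k_eq = 8.682 + 3.7777 + 71 = 83.46 N/mm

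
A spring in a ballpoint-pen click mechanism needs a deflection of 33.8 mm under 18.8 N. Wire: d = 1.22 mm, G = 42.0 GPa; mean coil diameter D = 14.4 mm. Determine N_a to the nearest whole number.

7

Required rate k = F/δ = 18.8/33.8 = 0.55621 N/mm
N_a = Gd⁴/(8D³k) = (42.0×10³ × 1.22⁴)/(8 × 14.4³ × 0.55621)
    = 93044.1 / 13286.7 = 7.003 → 7 coils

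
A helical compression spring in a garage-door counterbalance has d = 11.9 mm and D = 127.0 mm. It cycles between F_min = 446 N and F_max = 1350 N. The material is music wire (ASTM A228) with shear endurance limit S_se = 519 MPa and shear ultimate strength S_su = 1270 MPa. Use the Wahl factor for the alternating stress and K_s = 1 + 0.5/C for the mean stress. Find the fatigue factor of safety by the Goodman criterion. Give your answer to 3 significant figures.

3.01

C = D/d = 127.0/11.9 = 10.6723; K_W = (4C−1)/(4C−4)+0.615/C = 1.1352; K_s = 1+0.5/C = 1.0469
F_a = (F_max−F_min)/2 = 452 N; F_m = (F_max+F_min)/2 = 898 N
τ_a = K_W·8F_aD/(πd³) = 1.1352 × 86.744 = 98.469 MPa
τ_m = K_s·8F_mD/(πd³) = 1.0469 × 172.34 = 180.41 MPa
Goodman: 1/n_f = τ_a/S_se + τ_m/S_su = 98.469/519 + 180.41/1270 = 0.18973 + 0.14206 = 0.33179
n_f = 1/0.33179 = 3.014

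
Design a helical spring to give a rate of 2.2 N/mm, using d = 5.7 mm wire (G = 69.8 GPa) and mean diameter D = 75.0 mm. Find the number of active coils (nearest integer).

10

N_a = Gd⁴/(8D³k) = (69.8×10³ × 5.7⁴)/(8 × 75.0³ × 2.2)
    = 7.36809e+07 / 7.425e+06 = 9.923 → 10 coils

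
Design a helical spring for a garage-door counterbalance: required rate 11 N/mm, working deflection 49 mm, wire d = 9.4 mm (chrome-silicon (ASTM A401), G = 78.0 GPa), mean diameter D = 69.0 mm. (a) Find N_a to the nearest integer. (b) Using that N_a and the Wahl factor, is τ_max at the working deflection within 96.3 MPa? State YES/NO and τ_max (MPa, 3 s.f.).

(a) 21 coils; (b) NO, τ_max = 137 MPa

N_a = Gd⁴/(8D³k) = (78.0×10³)(9.4⁴)/(8·69.0³·11) = 21.07 → N_a = 21
Actual rate k = Gd⁴/(8D³·21) = 11.034 N/mm
Working load F = kδ = 11.034·49 = 540.69 N
C = 69.0/9.4 = 7.3404; K_W = (4C−1)/(4C−4)+0.615/C = 1.2021
τ_max = K_W·8FD/(πd³) = 1.2021·114.38 = 137.49 MPa
τ_max > 96.3 MPa → exceeds allowable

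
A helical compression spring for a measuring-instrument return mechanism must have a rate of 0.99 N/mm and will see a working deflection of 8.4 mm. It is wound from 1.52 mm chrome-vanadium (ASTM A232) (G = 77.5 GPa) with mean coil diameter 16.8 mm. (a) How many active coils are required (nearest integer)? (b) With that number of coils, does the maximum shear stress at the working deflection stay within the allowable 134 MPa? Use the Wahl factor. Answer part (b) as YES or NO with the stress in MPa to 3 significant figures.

(a) 11 coils; (b) YES, τ_max = 115 MPa

N_a = Gd⁴/(8D³k) = (77.5×10³)(1.52⁴)/(8·16.8³·0.99) = 11.02 → N_a = 11
Actual rate k = Gd⁴/(8D³·11) = 0.99144 N/mm
Working load F = kδ = 0.99144·8.4 = 8.3281 N
C = 16.8/1.52 = 11.0526; K_W = (4C−1)/(4C−4)+0.615/C = 1.1303
τ_max = K_W·8FD/(πd³) = 1.1303·101.45 = 114.67 MPa
τ_max ≤ 134 MPa → acceptable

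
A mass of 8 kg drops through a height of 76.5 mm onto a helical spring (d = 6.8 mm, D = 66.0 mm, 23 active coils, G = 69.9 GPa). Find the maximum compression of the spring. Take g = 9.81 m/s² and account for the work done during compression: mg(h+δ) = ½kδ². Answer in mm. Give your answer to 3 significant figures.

k = Gd⁴/(8D³N_a) = (69.9×10³)(6.8⁴)/(8·66.0³·23) = 2.8253 N/mm
W = mg = 8 × 9.81 = 78.48 N
½kδ² − Wδ − Wh = 0 → δ = (W + √(W² + 2kWh))/k
δ = (78.48 + √(6159.1 + 33924.5))/2.8253 = (78.48 + 200.21)/2.8253 = 98.641 mm

98.6 mm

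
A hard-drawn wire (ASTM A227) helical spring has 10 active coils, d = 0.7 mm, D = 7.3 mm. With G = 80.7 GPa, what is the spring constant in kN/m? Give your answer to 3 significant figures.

k = Gd⁴/(8D³N_a) = (80.7×10³ × 0.7⁴) / (8 × 7.3³ × 10)
  = 19376.1 / 31121.4 = 0.6226 N/mm

0.623 kN/m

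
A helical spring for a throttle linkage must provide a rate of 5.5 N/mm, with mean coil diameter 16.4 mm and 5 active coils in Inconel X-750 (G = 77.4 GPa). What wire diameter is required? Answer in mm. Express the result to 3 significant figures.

1.88 mm

d = (8D³N_a·k / G)^(1/4) = (8·16.4³·5·5.5 / (77.4×10³))^0.25
  = (12.538)^0.25 = 1.8817 mm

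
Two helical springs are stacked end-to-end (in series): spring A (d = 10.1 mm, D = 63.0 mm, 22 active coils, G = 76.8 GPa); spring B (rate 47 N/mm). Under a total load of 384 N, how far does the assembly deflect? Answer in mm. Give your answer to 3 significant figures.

k_A = Gd⁴/(8D³N_a) = (76.8×10³)(10.1⁴)/(8·63.0³·22) = 18.16 N/mm
Series: 1/k_eq = 1/18.16 + 1/47 = 0.076343; k_eq = 13.099 N/mm
δ = F/k_eq = 384/13.099 = 29.316 mm

29.3 mm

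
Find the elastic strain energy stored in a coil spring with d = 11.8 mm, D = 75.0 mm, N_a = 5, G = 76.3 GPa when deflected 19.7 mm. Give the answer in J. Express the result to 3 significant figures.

17.0 J

k = Gd⁴/(8D³N_a) = (76.3×10³)(11.8⁴)/(8·75.0³·5) = 87.661 N/mm
U = ½kδ² = 0.5 × 87.661 × 19.7² = 17010 N·mm = 17.01 J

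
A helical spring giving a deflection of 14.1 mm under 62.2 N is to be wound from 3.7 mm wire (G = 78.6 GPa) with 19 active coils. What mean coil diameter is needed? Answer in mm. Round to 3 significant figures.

28.0 mm

Required rate k = F/δ = 62.2/14.1 = 4.4113 N/mm
D = (Gd⁴/(8N_a·k))^(1/3) = (78.6×10³·3.7⁴/(8·19·4.4113))^(1/3)
  = (21969.2)^(1/3) = 28.0073 mm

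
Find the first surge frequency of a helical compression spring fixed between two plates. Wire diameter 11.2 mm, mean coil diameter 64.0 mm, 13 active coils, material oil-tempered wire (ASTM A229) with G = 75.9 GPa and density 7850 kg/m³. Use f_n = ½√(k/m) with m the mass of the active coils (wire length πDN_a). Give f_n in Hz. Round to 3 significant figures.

73.6 Hz

k = Gd⁴/(8D³N_a) = (75.9×10³)(11.2⁴)/(8·64.0³·13) = 43.807 N/mm = 43807 N/m
Wire length L = πDN_a = π·64.0·13 = 2613.8 mm
m = ρ·(πd²/4)·L = 7850 × 98.52×10⁻⁶ m² × 2.6138 m = 2.0215 kg
f_n = ½√(k/m) = 0.5·√(43807/2.0215) = 0.5·√(21671) = 73.605 Hz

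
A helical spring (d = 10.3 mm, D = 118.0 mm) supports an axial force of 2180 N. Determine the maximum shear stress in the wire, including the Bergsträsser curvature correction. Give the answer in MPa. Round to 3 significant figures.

669 MPa

Spring index C = D/d = 118.0/10.3 = 11.4563
K_B = (4C+2)/(4C−3) = 47.825/42.825 = 1.1168
τ₀ = 8FD/(πd³) = 8·2180·118.0/(π·10.3³) = 2.05792e+06/3432.9 = 599.47 MPa
τ_max = K·τ₀ = 1.1168 × 599.47 = 669.46 MPa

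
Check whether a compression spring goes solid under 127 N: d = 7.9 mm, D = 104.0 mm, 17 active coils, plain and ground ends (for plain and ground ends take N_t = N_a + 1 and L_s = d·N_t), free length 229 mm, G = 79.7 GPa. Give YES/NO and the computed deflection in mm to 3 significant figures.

NO, δ = 62.6 mm

k = Gd⁴/(8D³N_a) = (79.7×10³)(7.9⁴)/(8·104.0³·17) = 2.0292 N/mm
N_t = 18; L_s = 7.9·18 = 142.2 mm; δ_solid = L₀ − L_s = 229 − 142.2 = 86.8 mm
δ = F/k = 127/2.0292 = 62.586 mm
δ < δ_solid → spring does not go solid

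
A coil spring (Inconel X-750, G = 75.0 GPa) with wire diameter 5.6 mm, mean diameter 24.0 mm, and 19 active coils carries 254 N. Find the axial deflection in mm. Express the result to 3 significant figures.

k = Gd⁴/(8D³N_a) = (75.0×10³)(5.6⁴)/(8·24.0³·19) = 35.102 N/mm
δ = F/k = 254 / 35.102 = 7.236 mm

7.24 mm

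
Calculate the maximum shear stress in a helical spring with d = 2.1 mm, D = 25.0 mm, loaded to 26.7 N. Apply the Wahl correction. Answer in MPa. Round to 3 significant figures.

206 MPa

Spring index C = D/d = 25.0/2.1 = 11.9048
K_W = (4C−1)/(4C−4) + 0.615/C = 46.619/43.619 + 0.0517 = 1.1204
τ₀ = 8FD/(πd³) = 8·26.7·25.0/(π·2.1³) = 5340/29.094 = 183.54 MPa
τ_max = K·τ₀ = 1.1204 × 183.54 = 205.65 MPa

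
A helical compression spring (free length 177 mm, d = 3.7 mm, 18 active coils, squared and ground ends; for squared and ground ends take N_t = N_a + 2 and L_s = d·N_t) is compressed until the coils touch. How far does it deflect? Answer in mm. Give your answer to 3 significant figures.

103 mm

N_t = 20; L_s = 3.7·20 = 74 mm
δ_solid = L₀ − L_s = 177 − 74 = 103 mm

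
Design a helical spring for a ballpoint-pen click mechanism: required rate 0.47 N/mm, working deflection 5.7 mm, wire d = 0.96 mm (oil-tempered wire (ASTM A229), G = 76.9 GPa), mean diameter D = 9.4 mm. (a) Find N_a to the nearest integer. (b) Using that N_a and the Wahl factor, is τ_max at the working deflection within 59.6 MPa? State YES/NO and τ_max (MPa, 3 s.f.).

(a) 21 coils; (b) NO, τ_max = 82.9 MPa

N_a = Gd⁴/(8D³k) = (76.9×10³)(0.96⁴)/(8·9.4³·0.47) = 20.91 → N_a = 21
Actual rate k = Gd⁴/(8D³·21) = 0.46808 N/mm
Working load F = kδ = 0.46808·5.7 = 2.668 N
C = 9.4/0.96 = 9.7917; K_W = (4C−1)/(4C−4)+0.615/C = 1.1481
τ_max = K_W·8FD/(πd³) = 1.1481·72.185 = 82.877 MPa
τ_max > 59.6 MPa → exceeds allowable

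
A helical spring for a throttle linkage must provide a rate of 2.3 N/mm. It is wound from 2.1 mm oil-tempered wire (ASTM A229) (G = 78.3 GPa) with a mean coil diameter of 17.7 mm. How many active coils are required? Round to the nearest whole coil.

15

N_a = Gd⁴/(8D³k) = (78.3×10³ × 2.1⁴)/(8 × 17.7³ × 2.3)
    = 1.52279e+06 / 102032 = 14.92 → 15 coils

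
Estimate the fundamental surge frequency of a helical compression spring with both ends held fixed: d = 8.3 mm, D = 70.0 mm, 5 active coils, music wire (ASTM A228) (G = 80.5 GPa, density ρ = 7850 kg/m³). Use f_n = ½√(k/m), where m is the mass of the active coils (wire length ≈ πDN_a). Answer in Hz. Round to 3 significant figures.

122 Hz

k = Gd⁴/(8D³N_a) = (80.5×10³)(8.3⁴)/(8·70.0³·5) = 27.845 N/mm = 27845 N/m
Wire length L = πDN_a = π·70.0·5 = 1099.6 mm
m = ρ·(πd²/4)·L = 7850 × 54.106×10⁻⁶ m² × 1.0996 m = 0.46702 kg
f_n = ½√(k/m) = 0.5·√(27845/0.46702) = 0.5·√(59624) = 122.09 Hz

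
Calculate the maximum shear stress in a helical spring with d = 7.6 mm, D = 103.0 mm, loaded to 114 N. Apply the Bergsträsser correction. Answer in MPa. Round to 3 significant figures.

Spring index C = D/d = 103.0/7.6 = 13.5526
K_B = (4C+2)/(4C−3) = 56.211/51.211 = 1.0976
τ₀ = 8FD/(πd³) = 8·114·103.0/(π·7.6³) = 93936/1379.1 = 68.115 MPa
τ_max = K·τ₀ = 1.0976 × 68.115 = 74.765 MPa

74.8 MPa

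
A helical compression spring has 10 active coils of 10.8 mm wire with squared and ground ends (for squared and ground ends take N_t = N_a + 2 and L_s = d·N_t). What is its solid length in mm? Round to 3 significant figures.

squared and ground ends: N_t = N_a + 2 = 10 + 2 = 12
L_s = d·N_t = 10.8 × 12 = 129.6 mm

130 mm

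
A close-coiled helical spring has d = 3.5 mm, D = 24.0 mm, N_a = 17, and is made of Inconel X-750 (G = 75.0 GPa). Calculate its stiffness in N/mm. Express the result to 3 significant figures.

k = Gd⁴/(8D³N_a) = (75.0×10³ × 3.5⁴) / (8 × 24.0³ × 17)
  = 1.12547e+07 / 1.88006e+06 = 5.9863 N/mm

5.99 N/mm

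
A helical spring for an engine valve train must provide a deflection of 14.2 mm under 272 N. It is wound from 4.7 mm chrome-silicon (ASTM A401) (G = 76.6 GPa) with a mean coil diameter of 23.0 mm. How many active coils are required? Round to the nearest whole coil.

Required rate k = F/δ = 272/14.2 = 19.155 N/mm
N_a = Gd⁴/(8D³k) = (76.6×10³ × 4.7⁴)/(8 × 23.0³ × 19.155)
    = 3.73784e+07 / 1.86446e+06 = 20.05 → 20 coils

20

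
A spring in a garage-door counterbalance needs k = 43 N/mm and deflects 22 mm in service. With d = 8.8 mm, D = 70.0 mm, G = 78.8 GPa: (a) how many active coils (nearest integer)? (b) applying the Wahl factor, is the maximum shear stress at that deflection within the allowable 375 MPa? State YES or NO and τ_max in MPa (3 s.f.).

(a) 4 coils; (b) YES, τ_max = 294 MPa

N_a = Gd⁴/(8D³k) = (78.8×10³)(8.8⁴)/(8·70.0³·43) = 4.005 → N_a = 4
Actual rate k = Gd⁴/(8D³·4) = 43.054 N/mm
Working load F = kδ = 43.054·22 = 947.19 N
C = 70.0/8.8 = 7.9545; K_W = (4C−1)/(4C−4)+0.615/C = 1.1852
τ_max = K_W·8FD/(πd³) = 1.1852·247.76 = 293.63 MPa
τ_max ≤ 375 MPa → acceptable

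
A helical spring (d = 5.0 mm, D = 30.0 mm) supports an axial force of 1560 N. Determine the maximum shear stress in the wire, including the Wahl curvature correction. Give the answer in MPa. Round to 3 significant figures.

1190 MPa

Spring index C = D/d = 30.0/5.0 = 6.0000
K_W = (4C−1)/(4C−4) + 0.615/C = 23.000/20.000 + 0.1025 = 1.2525
τ₀ = 8FD/(πd³) = 8·1560·30.0/(π·5.0³) = 374400/392.7 = 953.4 MPa
τ_max = K·τ₀ = 1.2525 × 953.4 = 1194.1 MPa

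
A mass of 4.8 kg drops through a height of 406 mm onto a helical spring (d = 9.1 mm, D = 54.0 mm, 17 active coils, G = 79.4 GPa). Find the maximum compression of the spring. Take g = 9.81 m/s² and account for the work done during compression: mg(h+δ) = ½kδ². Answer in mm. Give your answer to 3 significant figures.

40.7 mm

k = Gd⁴/(8D³N_a) = (79.4×10³)(9.1⁴)/(8·54.0³·17) = 25.425 N/mm
W = mg = 4.8 × 9.81 = 47.088 N
½kδ² − Wδ − Wh = 0 → δ = (W + √(W² + 2kWh))/k
δ = (47.088 + √(2217.3 + 972147))/25.425 = (47.088 + 987.1)/25.425 = 40.676 mm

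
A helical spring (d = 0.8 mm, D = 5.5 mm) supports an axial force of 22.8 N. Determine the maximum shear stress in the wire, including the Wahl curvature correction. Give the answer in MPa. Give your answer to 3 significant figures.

Spring index C = D/d = 5.5/0.8 = 6.8750
K_W = (4C−1)/(4C−4) + 0.615/C = 26.500/23.500 + 0.0895 = 1.2171
τ₀ = 8FD/(πd³) = 8·22.8·5.5/(π·0.8³) = 1003.2/1.6085 = 623.69 MPa
τ_max = K·τ₀ = 1.2171 × 623.69 = 759.1 MPa

759 MPa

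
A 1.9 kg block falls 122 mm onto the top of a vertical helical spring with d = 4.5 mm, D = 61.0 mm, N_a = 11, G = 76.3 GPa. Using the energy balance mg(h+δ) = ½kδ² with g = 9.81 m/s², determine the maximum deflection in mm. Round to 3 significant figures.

67.1 mm

k = Gd⁴/(8D³N_a) = (76.3×10³)(4.5⁴)/(8·61.0³·11) = 1.5664 N/mm
W = mg = 1.9 × 9.81 = 18.639 N
½kδ² − Wδ − Wh = 0 → δ = (W + √(W² + 2kWh))/k
δ = (18.639 + √(347.41 + 7123.85))/1.5664 = (18.639 + 86.436)/1.5664 = 67.081 mm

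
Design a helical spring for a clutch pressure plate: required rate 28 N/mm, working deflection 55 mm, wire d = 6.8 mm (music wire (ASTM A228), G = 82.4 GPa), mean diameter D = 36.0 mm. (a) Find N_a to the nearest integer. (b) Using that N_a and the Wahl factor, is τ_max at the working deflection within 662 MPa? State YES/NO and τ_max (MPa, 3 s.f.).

N_a = Gd⁴/(8D³k) = (82.4×10³)(6.8⁴)/(8·36.0³·28) = 16.86 → N_a = 17
Actual rate k = Gd⁴/(8D³·17) = 27.766 N/mm
Working load F = kδ = 27.766·55 = 1527.1 N
C = 36.0/6.8 = 5.2941; K_W = (4C−1)/(4C−4)+0.615/C = 1.2908
τ_max = K_W·8FD/(πd³) = 1.2908·445.24 = 574.73 MPa
τ_max ≤ 662 MPa → acceptable

(a) 17 coils; (b) YES, τ_max = 575 MPa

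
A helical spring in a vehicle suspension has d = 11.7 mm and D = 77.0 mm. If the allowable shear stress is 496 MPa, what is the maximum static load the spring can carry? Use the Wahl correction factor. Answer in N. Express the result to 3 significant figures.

3300 N

C = D/d = 77.0/11.7 = 6.5812
K_W = (4C−1)/(4C−4) + 0.615/C = 25.325/22.325 + 0.0934 = 1.2278
τ_max = K·8FD/(πd³) → F_max = τ_allow·πd³/(8DK)
F_max = 496·π·11.7³/(8·77.0·1.2278) = 2.4957e+06/756.34 = 3299.7 N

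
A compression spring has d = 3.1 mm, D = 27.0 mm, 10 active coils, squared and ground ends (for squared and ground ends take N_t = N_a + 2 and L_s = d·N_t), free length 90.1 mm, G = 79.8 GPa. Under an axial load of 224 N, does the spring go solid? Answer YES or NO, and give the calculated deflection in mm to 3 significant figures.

NO, δ = 47.9 mm

k = Gd⁴/(8D³N_a) = (79.8×10³)(3.1⁴)/(8·27.0³·10) = 4.6802 N/mm
N_t = 12; L_s = 3.1·12 = 37.2 mm; δ_solid = L₀ − L_s = 90.1 − 37.2 = 52.9 mm
δ = F/k = 224/4.6802 = 47.861 mm
δ < δ_solid → spring does not go solid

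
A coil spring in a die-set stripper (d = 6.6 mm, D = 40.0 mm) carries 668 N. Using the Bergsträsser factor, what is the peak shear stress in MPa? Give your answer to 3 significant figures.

292 MPa

Spring index C = D/d = 40.0/6.6 = 6.0606
K_B = (4C+2)/(4C−3) = 26.242/21.242 = 1.2354
τ₀ = 8FD/(πd³) = 8·668·40.0/(π·6.6³) = 213760/903.2 = 236.67 MPa
τ_max = K·τ₀ = 1.2354 × 236.67 = 292.38 MPa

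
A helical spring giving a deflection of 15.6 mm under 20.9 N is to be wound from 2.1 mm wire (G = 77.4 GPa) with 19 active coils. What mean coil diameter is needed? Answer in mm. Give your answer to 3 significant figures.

Required rate k = F/δ = 20.9/15.6 = 1.3397 N/mm
D = (Gd⁴/(8N_a·k))^(1/3) = (77.4×10³·2.1⁴/(8·19·1.3397))^(1/3)
  = (7391.85)^(1/3) = 19.4798 mm

19.5 mm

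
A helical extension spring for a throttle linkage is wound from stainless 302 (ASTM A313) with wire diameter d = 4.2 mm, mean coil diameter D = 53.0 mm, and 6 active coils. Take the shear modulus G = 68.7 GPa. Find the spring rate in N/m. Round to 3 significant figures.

k = Gd⁴/(8D³N_a) = (68.7×10³ × 4.2⁴) / (8 × 53.0³ × 6)
  = 2.13774e+07 / 7.1461e+06 = 2.9915 N/mm = 2991.5 N/m

2990 N/m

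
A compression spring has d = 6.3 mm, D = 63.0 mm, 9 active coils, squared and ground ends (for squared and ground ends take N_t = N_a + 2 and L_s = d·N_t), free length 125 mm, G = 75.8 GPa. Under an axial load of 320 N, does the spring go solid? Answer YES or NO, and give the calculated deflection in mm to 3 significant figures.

k = Gd⁴/(8D³N_a) = (75.8×10³)(6.3⁴)/(8·63.0³·9) = 6.6325 N/mm
N_t = 11; L_s = 6.3·11 = 69.3 mm; δ_solid = L₀ − L_s = 125 − 69.3 = 55.7 mm
δ = F/k = 320/6.6325 = 48.247 mm
δ < δ_solid → spring does not go solid

NO, δ = 48.2 mm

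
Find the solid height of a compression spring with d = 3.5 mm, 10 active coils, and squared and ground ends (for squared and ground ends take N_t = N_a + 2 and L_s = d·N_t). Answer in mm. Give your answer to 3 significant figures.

squared and ground ends: N_t = N_a + 2 = 10 + 2 = 12
L_s = d·N_t = 3.5 × 12 = 42 mm

42.0 mm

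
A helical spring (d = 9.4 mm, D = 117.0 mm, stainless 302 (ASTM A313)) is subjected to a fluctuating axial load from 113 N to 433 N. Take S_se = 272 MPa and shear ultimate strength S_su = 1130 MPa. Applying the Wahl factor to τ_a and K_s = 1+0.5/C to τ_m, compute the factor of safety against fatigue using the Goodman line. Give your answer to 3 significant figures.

C = D/d = 117.0/9.4 = 12.4468; K_W = (4C−1)/(4C−4)+0.615/C = 1.1149; K_s = 1+0.5/C = 1.0402
F_a = (F_max−F_min)/2 = 160 N; F_m = (F_max+F_min)/2 = 273 N
τ_a = K_W·8F_aD/(πd³) = 1.1149 × 57.393 = 63.99 MPa
τ_m = K_s·8F_mD/(πd³) = 1.0402 × 97.928 = 101.86 MPa
Goodman: 1/n_f = τ_a/S_se + τ_m/S_su = 63.99/272 + 101.86/1130 = 0.23526 + 0.09014 = 0.3254
n_f = 1/0.3254 = 3.073

3.07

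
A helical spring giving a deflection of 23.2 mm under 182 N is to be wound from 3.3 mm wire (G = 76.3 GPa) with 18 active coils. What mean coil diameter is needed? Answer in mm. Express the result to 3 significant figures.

20.0 mm

Required rate k = F/δ = 182/23.2 = 7.8448 N/mm
D = (Gd⁴/(8N_a·k))^(1/3) = (76.3×10³·3.3⁴/(8·18·7.8448))^(1/3)
  = (8010.03)^(1/3) = 20.0084 mm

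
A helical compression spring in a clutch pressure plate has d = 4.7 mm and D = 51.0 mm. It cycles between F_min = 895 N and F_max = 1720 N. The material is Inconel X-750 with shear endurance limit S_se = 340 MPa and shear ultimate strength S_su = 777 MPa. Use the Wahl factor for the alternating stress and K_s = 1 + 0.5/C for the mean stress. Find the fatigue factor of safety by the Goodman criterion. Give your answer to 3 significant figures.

0.255

C = D/d = 51.0/4.7 = 10.8511; K_W = (4C−1)/(4C−4)+0.615/C = 1.1328; K_s = 1+0.5/C = 1.0461
F_a = (F_max−F_min)/2 = 412.5 N; F_m = (F_max+F_min)/2 = 1307.5 N
τ_a = K_W·8F_aD/(πd³) = 1.1328 × 515.99 = 584.52 MPa
τ_m = K_s·8F_mD/(πd³) = 1.0461 × 1635.5 = 1710.9 MPa
Goodman: 1/n_f = τ_a/S_se + τ_m/S_su = 584.52/340 + 1710.9/777 = 1.71917 + 2.20192 = 3.9211
n_f = 1/3.9211 = 0.255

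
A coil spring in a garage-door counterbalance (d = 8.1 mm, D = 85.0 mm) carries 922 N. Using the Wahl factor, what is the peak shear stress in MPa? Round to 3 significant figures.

Spring index C = D/d = 85.0/8.1 = 10.4938
K_W = (4C−1)/(4C−4) + 0.615/C = 40.975/37.975 + 0.0586 = 1.1376
τ₀ = 8FD/(πd³) = 8·922·85.0/(π·8.1³) = 626960/1669.6 = 375.52 MPa
τ_max = K·τ₀ = 1.1376 × 375.52 = 427.2 MPa

427 MPa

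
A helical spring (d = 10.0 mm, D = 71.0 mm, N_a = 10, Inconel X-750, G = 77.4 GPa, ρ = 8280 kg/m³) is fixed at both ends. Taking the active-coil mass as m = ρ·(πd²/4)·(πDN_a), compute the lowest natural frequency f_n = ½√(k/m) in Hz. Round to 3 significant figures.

68.3 Hz

k = Gd⁴/(8D³N_a) = (77.4×10³)(10.0⁴)/(8·71.0³·10) = 27.032 N/mm = 27032 N/m
Wire length L = πDN_a = π·71.0·10 = 2230.5 mm
m = ρ·(πd²/4)·L = 8280 × 78.54×10⁻⁶ m² × 2.2305 m = 1.4505 kg
f_n = ½√(k/m) = 0.5·√(27032/1.4505) = 0.5·√(18636) = 68.256 Hz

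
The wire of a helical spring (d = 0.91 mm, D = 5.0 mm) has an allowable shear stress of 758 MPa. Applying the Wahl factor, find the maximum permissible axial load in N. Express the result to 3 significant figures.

35.1 N

C = D/d = 5.0/0.91 = 5.4945
K_W = (4C−1)/(4C−4) + 0.615/C = 20.978/17.978 + 0.1119 = 1.2788
τ_max = K·8FD/(πd³) → F_max = τ_allow·πd³/(8DK)
F_max = 758·π·0.91³/(8·5.0·1.2788) = 1794.5/51.152 = 35.082 N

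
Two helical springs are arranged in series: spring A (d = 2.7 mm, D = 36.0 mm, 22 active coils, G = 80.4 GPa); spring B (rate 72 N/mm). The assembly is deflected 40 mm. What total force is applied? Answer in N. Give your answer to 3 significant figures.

20.7 N

k_A = Gd⁴/(8D³N_a) = (80.4×10³)(2.7⁴)/(8·36.0³·22) = 0.52034 N/mm
Series: 1/k_eq = 1/0.52034 + 1/72 = 1.9357; k_eq = 0.51661 N/mm
F = k_eq·δ = 0.51661·40 = 20.664 N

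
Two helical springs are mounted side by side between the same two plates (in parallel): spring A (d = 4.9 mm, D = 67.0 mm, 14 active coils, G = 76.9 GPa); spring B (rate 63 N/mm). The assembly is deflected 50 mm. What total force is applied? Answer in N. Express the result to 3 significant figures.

k_A = Gd⁴/(8D³N_a) = (76.9×10³)(4.9⁴)/(8·67.0³·14) = 1.316 N/mm
Parallel: k_eq = 1.316 + 63 = 64.316 N/mm
F = k_eq·δ = 64.316·50 = 3215.8 N

3220 N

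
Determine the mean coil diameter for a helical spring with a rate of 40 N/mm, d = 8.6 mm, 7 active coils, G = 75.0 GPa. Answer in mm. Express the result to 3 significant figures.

56.8 mm

D = (Gd⁴/(8N_a·k))^(1/3) = (75.0×10³·8.6⁴/(8·7·40))^(1/3)
  = (183150)^(1/3) = 56.7896 mm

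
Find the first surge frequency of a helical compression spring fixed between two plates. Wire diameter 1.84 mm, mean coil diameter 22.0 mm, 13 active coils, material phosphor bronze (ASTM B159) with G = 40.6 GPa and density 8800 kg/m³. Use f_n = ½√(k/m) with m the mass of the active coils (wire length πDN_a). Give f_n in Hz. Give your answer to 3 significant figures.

k = Gd⁴/(8D³N_a) = (40.6×10³)(1.84⁴)/(8·22.0³·13) = 0.42024 N/mm = 420.24 N/m
Wire length L = πDN_a = π·22.0·13 = 898.5 mm
m = ρ·(πd²/4)·L = 8800 × 2.659×10⁻⁶ m² × 0.8985 m = 0.021024 kg
f_n = ½√(k/m) = 0.5·√(420.24/0.021024) = 0.5·√(19988) = 70.69 Hz

70.7 Hz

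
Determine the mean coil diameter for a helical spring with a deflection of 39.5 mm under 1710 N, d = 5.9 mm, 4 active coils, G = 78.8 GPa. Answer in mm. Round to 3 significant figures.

Required rate k = F/δ = 1710/39.5 = 43.291 N/mm
D = (Gd⁴/(8N_a·k))^(1/3) = (78.8×10³·5.9⁴/(8·4·43.291))^(1/3)
  = (68926.3)^(1/3) = 41.0011 mm

41.0 mm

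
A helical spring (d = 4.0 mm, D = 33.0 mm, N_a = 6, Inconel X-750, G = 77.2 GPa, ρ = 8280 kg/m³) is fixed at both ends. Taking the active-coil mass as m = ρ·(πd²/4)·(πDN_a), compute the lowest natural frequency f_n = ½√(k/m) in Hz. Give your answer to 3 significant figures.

k = Gd⁴/(8D³N_a) = (77.2×10³)(4.0⁴)/(8·33.0³·6) = 11.457 N/mm = 11457 N/m
Wire length L = πDN_a = π·33.0·6 = 622.04 mm
m = ρ·(πd²/4)·L = 8280 × 12.566×10⁻⁶ m² × 0.62204 m = 0.064722 kg
f_n = ½√(k/m) = 0.5·√(11457/0.064722) = 0.5·√(1.7702e+05) = 210.37 Hz

210 Hz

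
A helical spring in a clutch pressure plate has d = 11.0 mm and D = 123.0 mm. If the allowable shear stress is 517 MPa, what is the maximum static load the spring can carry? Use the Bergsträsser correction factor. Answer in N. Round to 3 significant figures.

1960 N

C = D/d = 123.0/11.0 = 11.1818
K_B = (4C+2)/(4C−3) = 46.727/41.727 = 1.1198
τ_max = K·8FD/(πd³) → F_max = τ_allow·πd³/(8DK)
F_max = 517·π·11.0³/(8·123.0·1.1198) = 2.1618e+06/1101.9 = 1961.9 N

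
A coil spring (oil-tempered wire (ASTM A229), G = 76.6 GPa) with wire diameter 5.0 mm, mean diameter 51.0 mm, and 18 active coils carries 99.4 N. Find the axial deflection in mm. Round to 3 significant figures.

k = Gd⁴/(8D³N_a) = (76.6×10³)(5.0⁴)/(8·51.0³·18) = 2.5063 N/mm
δ = F/k = 99.4 / 2.5063 = 39.66 mm

39.7 mm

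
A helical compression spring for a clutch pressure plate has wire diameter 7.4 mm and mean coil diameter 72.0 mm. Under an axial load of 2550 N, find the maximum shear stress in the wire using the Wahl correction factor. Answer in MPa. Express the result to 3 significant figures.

Spring index C = D/d = 72.0/7.4 = 9.7297
K_W = (4C−1)/(4C−4) + 0.615/C = 37.919/34.919 + 0.0632 = 1.1491
τ₀ = 8FD/(πd³) = 8·2550·72.0/(π·7.4³) = 1.4688e+06/1273 = 1153.8 MPa
τ_max = K·τ₀ = 1.1491 × 1153.8 = 1325.8 MPa

1330 MPa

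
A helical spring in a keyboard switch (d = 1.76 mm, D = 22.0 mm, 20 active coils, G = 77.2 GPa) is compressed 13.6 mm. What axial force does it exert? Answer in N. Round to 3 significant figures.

k = Gd⁴/(8D³N_a) = (77.2×10³)(1.76⁴)/(8·22.0³·20) = 0.43479 N/mm
F = k·δ = 0.43479 × 13.6 = 5.9131 N

5.91 N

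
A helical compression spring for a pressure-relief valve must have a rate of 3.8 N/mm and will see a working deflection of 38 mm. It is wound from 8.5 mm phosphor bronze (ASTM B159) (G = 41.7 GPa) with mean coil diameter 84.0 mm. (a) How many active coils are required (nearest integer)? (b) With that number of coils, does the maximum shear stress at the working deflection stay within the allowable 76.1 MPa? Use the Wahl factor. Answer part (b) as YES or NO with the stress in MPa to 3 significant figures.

N_a = Gd⁴/(8D³k) = (41.7×10³)(8.5⁴)/(8·84.0³·3.8) = 12.08 → N_a = 12
Actual rate k = Gd⁴/(8D³·12) = 3.8256 N/mm
Working load F = kδ = 3.8256·38 = 145.37 N
C = 84.0/8.5 = 9.8824; K_W = (4C−1)/(4C−4)+0.615/C = 1.1467
τ_max = K_W·8FD/(πd³) = 1.1467·50.635 = 58.061 MPa
τ_max ≤ 76.1 MPa → acceptable

(a) 12 coils; (b) YES, τ_max = 58.1 MPa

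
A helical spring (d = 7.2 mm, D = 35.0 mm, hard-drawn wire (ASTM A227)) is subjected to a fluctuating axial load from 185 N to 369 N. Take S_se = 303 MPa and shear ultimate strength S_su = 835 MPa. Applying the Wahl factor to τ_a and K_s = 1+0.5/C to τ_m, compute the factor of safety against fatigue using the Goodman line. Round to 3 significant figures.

C = D/d = 35.0/7.2 = 4.8611; K_W = (4C−1)/(4C−4)+0.615/C = 1.3208; K_s = 1+0.5/C = 1.1029
F_a = (F_max−F_min)/2 = 92 N; F_m = (F_max+F_min)/2 = 277 N
τ_a = K_W·8F_aD/(πd³) = 1.3208 × 21.968 = 29.015 MPa
τ_m = K_s·8F_mD/(πd³) = 1.1029 × 66.144 = 72.947 MPa
Goodman: 1/n_f = τ_a/S_se + τ_m/S_su = 29.015/303 + 72.947/835 = 0.09576 + 0.08736 = 0.18312
n_f = 1/0.18312 = 5.461

5.46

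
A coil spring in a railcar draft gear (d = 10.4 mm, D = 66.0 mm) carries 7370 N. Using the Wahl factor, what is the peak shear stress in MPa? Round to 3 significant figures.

1360 MPa

Spring index C = D/d = 66.0/10.4 = 6.3462
K_W = (4C−1)/(4C−4) + 0.615/C = 24.385/21.385 + 0.0969 = 1.2372
τ₀ = 8FD/(πd³) = 8·7370·66.0/(π·10.4³) = 3.89136e+06/3533.9 = 1101.2 MPa
τ_max = K·τ₀ = 1.2372 × 1101.2 = 1362.4 MPa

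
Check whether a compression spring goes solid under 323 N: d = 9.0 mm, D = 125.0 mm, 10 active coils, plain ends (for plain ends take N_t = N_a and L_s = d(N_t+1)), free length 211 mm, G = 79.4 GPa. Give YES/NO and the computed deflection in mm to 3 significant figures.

NO, δ = 96.9 mm

k = Gd⁴/(8D³N_a) = (79.4×10³)(9.0⁴)/(8·125.0³·10) = 3.334 N/mm
N_t = 10; L_s = 9.0·11 = 99 mm; δ_solid = L₀ − L_s = 211 − 99 = 112 mm
δ = F/k = 323/3.334 = 96.88 mm
δ < δ_solid → spring does not go solid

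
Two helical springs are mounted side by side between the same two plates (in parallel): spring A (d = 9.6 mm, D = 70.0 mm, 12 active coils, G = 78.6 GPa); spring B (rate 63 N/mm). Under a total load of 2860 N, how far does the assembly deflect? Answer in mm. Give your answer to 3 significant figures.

k_A = Gd⁴/(8D³N_a) = (78.6×10³)(9.6⁴)/(8·70.0³·12) = 20.274 N/mm
Parallel: k_eq = 20.274 + 63 = 83.274 N/mm
δ = F/k_eq = 2860/83.274 = 34.344 mm

34.3 mm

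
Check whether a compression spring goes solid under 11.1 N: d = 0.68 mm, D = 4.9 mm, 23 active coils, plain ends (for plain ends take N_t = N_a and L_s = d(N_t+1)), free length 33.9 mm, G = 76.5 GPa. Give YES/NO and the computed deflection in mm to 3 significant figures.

k = Gd⁴/(8D³N_a) = (76.5×10³)(0.68⁴)/(8·4.9³·23) = 0.7556 N/mm
N_t = 23; L_s = 0.68·24 = 16.32 mm; δ_solid = L₀ − L_s = 33.9 − 16.32 = 17.58 mm
δ = F/k = 11.1/0.7556 = 14.69 mm
δ < δ_solid → spring does not go solid

NO, δ = 14.7 mm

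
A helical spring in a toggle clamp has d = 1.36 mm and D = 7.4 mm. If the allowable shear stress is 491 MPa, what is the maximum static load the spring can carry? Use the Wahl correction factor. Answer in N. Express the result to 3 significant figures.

C = D/d = 7.4/1.36 = 5.4412
K_W = (4C−1)/(4C−4) + 0.615/C = 20.765/17.765 + 0.1130 = 1.2819
τ_max = K·8FD/(πd³) → F_max = τ_allow·πd³/(8DK)
F_max = 491·π·1.36³/(8·7.4·1.2819) = 3880.1/75.889 = 51.13 N

51.1 N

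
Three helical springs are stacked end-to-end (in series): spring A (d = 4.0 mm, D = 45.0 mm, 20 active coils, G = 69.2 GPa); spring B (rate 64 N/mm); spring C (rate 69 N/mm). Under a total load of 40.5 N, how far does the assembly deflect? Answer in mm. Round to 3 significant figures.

34.6 mm

k_A = Gd⁴/(8D³N_a) = (69.2×10³)(4.0⁴)/(8·45.0³·20) = 1.215 N/mm
Series: 1/k_eq = 1/1.215 + 1/64 + 1/69 = 0.85314; k_eq = 1.1721 N/mm
δ = F/k_eq = 40.5/1.1721 = 34.552 mm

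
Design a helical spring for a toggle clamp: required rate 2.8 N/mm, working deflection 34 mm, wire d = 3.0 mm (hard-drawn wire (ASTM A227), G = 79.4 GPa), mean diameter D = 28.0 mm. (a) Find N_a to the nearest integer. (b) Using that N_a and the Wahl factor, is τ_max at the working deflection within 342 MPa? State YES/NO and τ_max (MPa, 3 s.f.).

N_a = Gd⁴/(8D³k) = (79.4×10³)(3.0⁴)/(8·28.0³·2.8) = 13.08 → N_a = 13
Actual rate k = Gd⁴/(8D³·13) = 2.8171 N/mm
Working load F = kδ = 2.8171·34 = 95.78 N
C = 28.0/3.0 = 9.3333; K_W = (4C−1)/(4C−4)+0.615/C = 1.1559
τ_max = K_W·8FD/(πd³) = 1.1559·252.94 = 292.37 MPa
τ_max ≤ 342 MPa → acceptable

(a) 13 coils; (b) YES, τ_max = 292 MPa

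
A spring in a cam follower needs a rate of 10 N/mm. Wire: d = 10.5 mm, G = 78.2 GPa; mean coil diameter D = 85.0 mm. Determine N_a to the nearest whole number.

19

N_a = Gd⁴/(8D³k) = (78.2×10³ × 10.5⁴)/(8 × 85.0³ × 10)
    = 9.50526e+08 / 4.913e+07 = 19.35 → 19 coils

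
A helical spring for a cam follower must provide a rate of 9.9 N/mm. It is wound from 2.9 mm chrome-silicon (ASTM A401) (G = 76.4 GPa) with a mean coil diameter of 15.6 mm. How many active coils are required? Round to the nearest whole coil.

18

N_a = Gd⁴/(8D³k) = (76.4×10³ × 2.9⁴)/(8 × 15.6³ × 9.9)
    = 5.40363e+06 / 300676 = 17.97 → 18 coils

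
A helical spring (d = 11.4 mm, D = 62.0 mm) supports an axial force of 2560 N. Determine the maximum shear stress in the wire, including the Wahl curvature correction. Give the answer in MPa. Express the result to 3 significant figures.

350 MPa

Spring index C = D/d = 62.0/11.4 = 5.4386
K_W = (4C−1)/(4C−4) + 0.615/C = 20.754/17.754 + 0.1131 = 1.2821
τ₀ = 8FD/(πd³) = 8·2560·62.0/(π·11.4³) = 1.26976e+06/4654.4 = 272.81 MPa
τ_max = K·τ₀ = 1.2821 × 272.81 = 349.75 MPa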